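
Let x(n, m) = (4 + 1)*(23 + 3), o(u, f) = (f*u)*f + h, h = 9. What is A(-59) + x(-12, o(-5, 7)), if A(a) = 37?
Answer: 167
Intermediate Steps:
o(u, f) = 9 + u*f**2 (o(u, f) = (f*u)*f + 9 = u*f**2 + 9 = 9 + u*f**2)
x(n, m) = 130 (x(n, m) = 5*26 = 130)
A(-59) + x(-12, o(-5, 7)) = 37 + 130 = 167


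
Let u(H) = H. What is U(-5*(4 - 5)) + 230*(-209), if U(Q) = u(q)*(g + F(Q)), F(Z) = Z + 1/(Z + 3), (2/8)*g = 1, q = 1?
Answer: -384487/8 ≈ -48061.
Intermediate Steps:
g = 4 (g = 4*1 = 4)
F(Z) = Z + 1/(3 + Z)
U(Q) = 4 + (1 + Q**2 + 3*Q)/(3 + Q) (U(Q) = 1*(4 + (1 + Q**2 + 3*Q)/(3 + Q)) = 4 + (1 + Q**2 + 3*Q)/(3 + Q))
U(-5*(4 - 5)) + 230*(-209) = (13 + (-5*(4 - 5))**2 + 7*(-5*(4 - 5)))/(3 - 5*(4 - 5)) + 230*(-209) = (13 + (-5*(-1))**2 + 7*(-5*(-1)))/(3 - 5*(-1)) - 48070 = (13 + 5**2 + 7*5)/(3 + 5) - 48070 = (13 + 25 + 35)/8 - 48070 = (1/8)*73 - 48070 = 73/8 - 48070 = -384487/8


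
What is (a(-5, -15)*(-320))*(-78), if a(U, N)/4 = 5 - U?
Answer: 998400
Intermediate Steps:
a(U, N) = 20 - 4*U (a(U, N) = 4*(5 - U) = 20 - 4*U)
(a(-5, -15)*(-320))*(-78) = ((20 - 4*(-5))*(-320))*(-78) = ((20 + 20)*(-320))*(-78) = (40*(-320))*(-78) = -12800*(-78) = 998400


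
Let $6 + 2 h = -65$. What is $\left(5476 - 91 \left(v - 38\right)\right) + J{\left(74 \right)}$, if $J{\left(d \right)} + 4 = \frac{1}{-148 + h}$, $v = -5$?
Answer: $\frac{3444293}{367} \approx 9385.0$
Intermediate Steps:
$h = - \frac{71}{2}$ ($h = -3 + \frac{1}{2} \left(-65\right) = -3 - \frac{65}{2} = - \frac{71}{2} \approx -35.5$)
$J{\left(d \right)} = - \frac{1470}{367}$ ($J{\left(d \right)} = -4 + \frac{1}{-148 - \frac{71}{2}} = -4 + \frac{1}{- \frac{367}{2}} = -4 - \frac{2}{367} = - \frac{1470}{367}$)
$\left(5476 - 91 \left(v - 38\right)\right) + J{\left(74 \right)} = \left(5476 - 91 \left(-5 - 38\right)\right) - \frac{1470}{367} = \left(5476 - -3913\right) - \frac{1470}{367} = \left(5476 + 3913\right) - \frac{1470}{367} = 9389 - \frac{1470}{367} = \frac{3444293}{367}$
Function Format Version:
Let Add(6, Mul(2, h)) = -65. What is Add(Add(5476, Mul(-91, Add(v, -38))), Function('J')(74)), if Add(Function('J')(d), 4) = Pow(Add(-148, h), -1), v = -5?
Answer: Rational(3444293, 367) ≈ 9385.0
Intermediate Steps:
h = Rational(-71, 2) (h = Add(-3, Mul(Rational(1, 2), -65)) = Add(-3, Rational(-65, 2)) = Rational(-71, 2) ≈ -35.500)
Function('J')(d) = Rational(-1470, 367) (Function('J')(d) = Add(-4, Pow(Add(-148, Rational(-71, 2)), -1)) = Add(-4, Pow(Rational(-367, 2), -1)) = Add(-4, Rational(-2, 367)) = Rational(-1470, 367))
Add(Add(5476, Mul(-91, Add(v, -38))), Function('J')(74)) = Add(Add(5476, Mul(-91, Add(-5, -38))), Rational(-1470, 367)) = Add(Add(5476, Mul(-91, -43)), Rational(-1470, 367)) = Add(Add(5476, 3913), Rational(-1470, 367)) = Add(9389, Rational(-1470, 367)) = Rational(3444293, 367)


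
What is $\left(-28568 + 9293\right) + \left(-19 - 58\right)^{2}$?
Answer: $-13346$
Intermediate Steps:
$\left(-28568 + 9293\right) + \left(-19 - 58\right)^{2} = -19275 + \left(-77\right)^{2} = -19275 + 5929 = -13346$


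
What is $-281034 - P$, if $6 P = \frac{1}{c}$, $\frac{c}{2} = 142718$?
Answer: $- \frac{481303324945}{1712616} \approx -2.8103 \cdot 10^{5}$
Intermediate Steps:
$c = 285436$ ($c = 2 \cdot 142718 = 285436$)
$P = \frac{1}{1712616}$ ($P = \frac{1}{6 \cdot 285436} = \frac{1}{6} \cdot \frac{1}{285436} = \frac{1}{1712616} \approx 5.839 \cdot 10^{-7}$)
$-281034 - P = -281034 - \frac{1}{1712616} = - \frac{481303324945}{1712616}$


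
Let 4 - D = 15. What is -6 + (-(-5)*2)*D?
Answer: -116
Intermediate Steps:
D = -11 (D = 4 - 1*15 = 4 - 15 = -11)
-6 + (-(-5)*2)*D = -6 - (-5)*2*(-11) = -6 - 1*(-10)*(-11) = -6 + 10*(-11) = -6 - 110 = -116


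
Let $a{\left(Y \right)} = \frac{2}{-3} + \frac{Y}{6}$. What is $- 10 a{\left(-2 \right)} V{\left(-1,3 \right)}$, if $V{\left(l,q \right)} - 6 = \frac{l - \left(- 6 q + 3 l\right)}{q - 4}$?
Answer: $-140$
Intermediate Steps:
$a{\left(Y \right)} = - \frac{2}{3} + \frac{Y}{6}$ ($a{\left(Y \right)} = 2 \left(- \frac{1}{3}\right) + Y \frac{1}{6} = - \frac{2}{3} + \frac{Y}{6}$)
$V{\left(l,q \right)} = 6 + \frac{- 2 l + 6 q}{-4 + q}$ ($V{\left(l,q \right)} = 6 + \frac{l - \left(- 6 q + 3 l\right)}{q - 4} = 6 + \frac{- 2 l + 6 q}{-4 + q}$)
$- 10 a{\left(-2 \right)} V{\left(-1,3 \right)} = - 10 \left(- \frac{2}{3} + \frac{1}{6} \left(-2\right)\right) \frac{2 \left(-12 - -1 + 6 \cdot 3\right)}{-4 + 3} = - 10 \left(- \frac{2}{3} - \frac{1}{3}\right) \frac{2 \left(-12 + 1 + 18\right)}{-1} = \left(-10\right) \left(-1\right) 2 \left(-1\right) 7 = 10 \left(-14\right) = -140$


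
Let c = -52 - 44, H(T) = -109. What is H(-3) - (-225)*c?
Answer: -21709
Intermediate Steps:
c = -96
H(-3) - (-225)*c = -109 - (-225)*(-96) = -109 - 1*21600 = -109 - 21600 = -21709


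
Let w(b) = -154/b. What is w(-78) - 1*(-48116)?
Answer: 1876601/39 ≈ 48118.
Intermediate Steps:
w(-78) - 1*(-48116) = -154/(-78) - 1*(-48116) = -154*(-1/78) + 48116 = 77/39 + 48116 = 1876601/39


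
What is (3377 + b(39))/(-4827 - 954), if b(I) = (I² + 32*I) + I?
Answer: -6185/5781 ≈ -1.0699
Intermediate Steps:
b(I) = I² + 33*I
(3377 + b(39))/(-4827 - 954) = (3377 + 39*(33 + 39))/(-4827 - 954) = (3377 + 39*72)/(-5781) = (3377 + 2808)*(-1/5781) = 6185*(-1/5781) = -6185/5781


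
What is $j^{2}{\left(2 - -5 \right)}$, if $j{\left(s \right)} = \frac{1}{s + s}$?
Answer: $\frac{1}{196} \approx 0.005102$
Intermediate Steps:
$j{\left(s \right)} = \frac{1}{2 s}$
$j^{2}{\left(2 - -5 \right)} = \left(\frac{1}{2 \left(2 - -5\right)}\right)^{2} = \left(\frac{1}{2 \left(2 + 5\right)}\right)^{2} = \left(\frac{1}{2 \cdot 7}\right)^{2} = \left(\frac{1}{2} \cdot \frac{1}{7}\right)^{2} = \left(\frac{1}{14}\right)^{2} = \frac{1}{196}$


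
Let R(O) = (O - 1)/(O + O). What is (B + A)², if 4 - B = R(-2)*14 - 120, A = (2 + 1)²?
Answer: 60025/4 ≈ 15006.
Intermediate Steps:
A = 9 (A = 3² = 9)
R(O) = (-1 + O)/(2*O) (R(O) = (-1 + O)/((2*O)) = (-1 + O)*(1/(2*O)) = (-1 + O)/(2*O))
B = 227/2 (B = 4 - (((½)*(-1 - 2)/(-2))*14 - 120) = 4 - (((½)*(-½)*(-3))*14 - 120) = 4 - ((¾)*14 - 120) = 4 - (21/2 - 120) = 4 - 1*(-219/2) = 4 + 219/2 = 227/2 ≈ 113.50)
(B + A)² = (227/2 + 9)² = (245/2)² = 60025/4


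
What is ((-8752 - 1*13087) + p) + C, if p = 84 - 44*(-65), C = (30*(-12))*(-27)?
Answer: -9175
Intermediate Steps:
C = 9720 (C = -360*(-27) = 9720)
p = 2944 (p = 84 + 2860 = 2944)
((-8752 - 1*13087) + p) + C = ((-8752 - 1*13087) + 2944) + 9720 = ((-8752 - 13087) + 2944) + 9720 = (-21839 + 2944) + 9720 = -18895 + 9720 = -9175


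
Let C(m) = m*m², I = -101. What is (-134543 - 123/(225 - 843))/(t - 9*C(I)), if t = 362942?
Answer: -27715817/1984944106 ≈ -0.013963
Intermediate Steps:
C(m) = m³
(-134543 - 123/(225 - 843))/(t - 9*C(I)) = (-134543 - 123/(225 - 843))/(362942 - 9*(-101)³) = (-134543 - 123/(-618))/(362942 - 9*(-1030301)) = (-134543 - 123*(-1/618))/(362942 + 9272709) = (-134543 + 41/206)/9635651 = -27715817/206*1/9635651 = -27715817/1984944106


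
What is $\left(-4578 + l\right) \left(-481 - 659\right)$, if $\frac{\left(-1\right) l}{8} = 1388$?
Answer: $17877480$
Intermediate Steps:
$l = -11104$ ($l = \left(-8\right) 1388 = -11104$)
$\left(-4578 + l\right) \left(-481 - 659\right) = \left(-4578 - 11104\right) \left(-481 - 659\right) = \left(-15682\right) \left(-1140\right) = 17877480$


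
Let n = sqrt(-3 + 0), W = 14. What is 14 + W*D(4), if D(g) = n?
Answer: 14 + 14*I*sqrt(3) ≈ 14.0 + 24.249*I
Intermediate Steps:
n = I*sqrt(3) (n = sqrt(-3) = I*sqrt(3) ≈ 1.732*I)
D(g) = I*sqrt(3)
14 + W*D(4) = 14 + 14*(I*sqrt(3)) = 14 + 14*I*sqrt(3)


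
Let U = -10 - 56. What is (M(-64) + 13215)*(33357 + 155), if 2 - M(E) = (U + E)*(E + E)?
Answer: -114711576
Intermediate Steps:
U = -66
M(E) = 2 - 2*E*(-66 + E) (M(E) = 2 - (-66 + E)*(E + E) = 2 - (-66 + E)*2*E = 2 - 2*E*(-66 + E))
(M(-64) + 13215)*(33357 + 155) = ((2 - 2*(-64)**2 + 132*(-64)) + 13215)*(33357 + 155) = ((2 - 2*4096 - 8448) + 13215)*33512 = ((2 - 8192 - 8448) + 13215)*33512 = (-16638 + 13215)*33512 = -3423*33512 = -114711576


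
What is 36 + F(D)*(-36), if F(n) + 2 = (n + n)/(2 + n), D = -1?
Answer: 180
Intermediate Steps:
F(n) = -2 + 2*n/(2 + n) (F(n) = -2 + (n + n)/(2 + n) = -2 + (2*n)/(2 + n) = -2 + 2*n/(2 + n))
36 + F(D)*(-36) = 36 - 4/(2 - 1)*(-36) = 36 - 4/1*(-36) = 36 - 4*1*(-36) = 36 - 4*(-36) = 36 + 144 = 180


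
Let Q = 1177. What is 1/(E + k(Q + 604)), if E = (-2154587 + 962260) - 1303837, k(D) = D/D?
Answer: -1/2496163 ≈ -4.0061e-7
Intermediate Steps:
k(D) = 1
E = -2496164 (E = -1192327 - 1303837 = -2496164)
1/(E + k(Q + 604)) = 1/(-2496164 + 1) = 1/(-2496163) = -1/2496163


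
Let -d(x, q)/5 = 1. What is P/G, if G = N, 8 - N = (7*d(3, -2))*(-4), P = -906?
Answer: 151/22 ≈ 6.8636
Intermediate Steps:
d(x, q) = -5 (d(x, q) = -5*1 = -5)
N = -132 (N = 8 - 7*(-5)*(-4) = 8 - (-35)*(-4) = 8 - 1*140 = 8 - 140 = -132)
G = -132
P/G = -906/(-132) = -906*(-1/132) = 151/22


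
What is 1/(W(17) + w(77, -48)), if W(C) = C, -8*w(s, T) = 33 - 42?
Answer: 8/145 ≈ 0.055172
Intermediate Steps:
w(s, T) = 9/8 (w(s, T) = -(33 - 42)/8 = -⅛*(-9) = 9/8)
1/(W(17) + w(77, -48)) = 1/(17 + 9/8) = 1/(145/8) = 8/145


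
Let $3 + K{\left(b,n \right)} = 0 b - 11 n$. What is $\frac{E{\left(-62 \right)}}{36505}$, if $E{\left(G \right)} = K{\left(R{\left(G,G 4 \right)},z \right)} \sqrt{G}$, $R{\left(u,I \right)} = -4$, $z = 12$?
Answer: $- \frac{27 i \sqrt{62}}{7301} \approx - 0.029119 i$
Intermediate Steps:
$K{\left(b,n \right)} = -3 - 11 n$ ($K{\left(b,n \right)} = -3 + \left(0 b - 11 n\right) = -3 + \left(0 - 11 n\right) = -3 - 11 n$)
$E{\left(G \right)} = - 135 \sqrt{G}$ ($E{\left(G \right)} = \left(-3 - 132\right) \sqrt{G} = - 135 \sqrt{G}$)
$\frac{E{\left(-62 \right)}}{36505} = \frac{\left(-135\right) \sqrt{-62}}{36505} = - 135 i \sqrt{62} \cdot \frac{1}{36505} = - \frac{27 i \sqrt{62}}{7301}$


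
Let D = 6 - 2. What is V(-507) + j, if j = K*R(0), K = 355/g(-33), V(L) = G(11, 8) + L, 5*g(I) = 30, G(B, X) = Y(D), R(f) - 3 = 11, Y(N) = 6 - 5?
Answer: 967/3 ≈ 322.33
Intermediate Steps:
D = 4
Y(N) = 1
R(f) = 14 (R(f) = 3 + 11 = 14)
G(B, X) = 1
g(I) = 6 (g(I) = (⅕)*30 = 6)
V(L) = 1 + L
K = 355/6 ≈ 59.167
j = 2485/3 (j = (355/6)*14 = 2485/3 ≈ 828.33)
V(-507) + j = (1 - 507) + 2485/3 = -506 + 2485/3 = 967/3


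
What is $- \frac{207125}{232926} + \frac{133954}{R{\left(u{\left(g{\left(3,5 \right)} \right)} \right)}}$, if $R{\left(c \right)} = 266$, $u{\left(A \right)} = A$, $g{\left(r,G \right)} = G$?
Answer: $\frac{15573137077}{30979158} \approx 502.7$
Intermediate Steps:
$- \frac{207125}{232926} + \frac{133954}{R{\left(u{\left(g{\left(3,5 \right)} \right)} \right)}} = - \frac{207125}{232926} + \frac{133954}{266} = \left(-207125\right) \frac{1}{232926} + 133954 \cdot \frac{1}{266} = - \frac{207125}{232926} + \frac{66977}{133} = \frac{15573137077}{30979158}$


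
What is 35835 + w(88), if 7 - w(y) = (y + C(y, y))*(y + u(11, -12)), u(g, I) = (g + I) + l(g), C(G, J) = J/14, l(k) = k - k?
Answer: 193474/7 ≈ 27639.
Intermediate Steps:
l(k) = 0
C(G, J) = J/14 (C(G, J) = J*(1/14) = J/14)
u(g, I) = I + g (u(g, I) = (g + I) + 0 = (I + g) + 0 = I + g)
w(y) = 7 - 15*y*(-1 + y)/14 (w(y) = 7 - (y + y/14)*(y + (-12 + 11)) = 7 - 15*y/14*(y - 1) = 7 - 15*y/14*(-1 + y) = 7 - 15*y*(-1 + y)/14)
35835 + w(88) = 35835 + (7 - 15/14*88² + (15/14)*88) = 35835 + (7 - 15/14*7744 + 660/7) = 35835 + (7 - 58080/7 + 660/7) = 35835 - 57371/7 = 193474/7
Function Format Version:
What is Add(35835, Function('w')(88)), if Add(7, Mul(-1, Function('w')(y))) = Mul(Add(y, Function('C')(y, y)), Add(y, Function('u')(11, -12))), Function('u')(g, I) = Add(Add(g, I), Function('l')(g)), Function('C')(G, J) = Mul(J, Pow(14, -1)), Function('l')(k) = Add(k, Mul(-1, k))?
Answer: Rational(193474, 7) ≈ 27639.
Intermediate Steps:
Function('l')(k) = 0
Function('C')(G, J) = Mul(Rational(1, 14), J) (Function('C')(G, J) = Mul(J, Rational(1, 14)) = Mul(Rational(1, 14), J))
Function('u')(g, I) = Add(I, g) (Function('u')(g, I) = Add(Add(g, I), 0) = Add(Add(I, g), 0) = Add(I, g))
Function('w')(y) = Add(7, Mul(Rational(-15, 14), y, Add(-1, y))) (Function('w')(y) = Add(7, Mul(-1, Mul(Add(y, Mul(Rational(1, 14), y)), Add(y, Add(-12, 11))))) = Add(7, Mul(-1, Mul(Mul(Rational(15, 14), y), Add(y, -1)))) = Add(7, Mul(-1, Mul(Mul(Rational(15, 14), y), Add(-1, y)))) = Add(7, Mul(-1, Mul(Rational(15, 14), y, Add(-1, y)))) = Add(7, Mul(Rational(-15, 14), y, Add(-1, y))))
Add(35835, Function('w')(88)) = Add(35835, Add(7, Mul(Rational(-15, 14), Pow(88, 2)), Mul(Rational(15, 14), 88))) = Add(35835, Add(7, Mul(Rational(-15, 14), 7744), Rational(660, 7))) = Add(35835, Add(7, Rational(-58080, 7), Rational(660, 7))) = Add(35835, Rational(-57371, 7)) = Rational(193474, 7)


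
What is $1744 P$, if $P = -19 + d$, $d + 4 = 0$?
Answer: $-40112$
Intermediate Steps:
$d = -4$ ($d = -4 + 0 = -4$)
$P = -23$ ($P = -19 - 4 = -23$)
$1744 P = 1744 \left(-23\right) = -40112$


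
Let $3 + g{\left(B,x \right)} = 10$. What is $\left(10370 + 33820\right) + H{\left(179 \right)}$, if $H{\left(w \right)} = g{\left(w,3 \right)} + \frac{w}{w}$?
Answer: $44198$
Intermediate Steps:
$g{\left(B,x \right)} = 7$ ($g{\left(B,x \right)} = -3 + 10 = 7$)
$H{\left(w \right)} = 8$ ($H{\left(w \right)} = 7 + \frac{w}{w} = 7 + 1 = 8$)
$\left(10370 + 33820\right) + H{\left(179 \right)} = \left(10370 + 33820\right) + 8 = 44190 + 8 = 44198$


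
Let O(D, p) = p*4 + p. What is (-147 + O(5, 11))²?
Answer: 8464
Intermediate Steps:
O(D, p) = 5*p (O(D, p) = 4*p + p = 5*p)
(-147 + O(5, 11))² = (-147 + 5*11)² = (-147 + 55)² = (-92)² = 8464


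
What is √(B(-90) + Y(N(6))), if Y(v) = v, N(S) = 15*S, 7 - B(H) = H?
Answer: √187 ≈ 13.675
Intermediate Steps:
B(H) = 7 - H
√(B(-90) + Y(N(6))) = √((7 - 1*(-90)) + 15*6) = √((7 + 90) + 90) = √(97 + 90) = √187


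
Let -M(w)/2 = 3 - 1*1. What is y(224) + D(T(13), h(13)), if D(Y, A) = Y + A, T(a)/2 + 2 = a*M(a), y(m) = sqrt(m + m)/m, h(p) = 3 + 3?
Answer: -102 + sqrt(7)/28 ≈ -101.91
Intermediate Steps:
M(w) = -4 (M(w) = -2*(3 - 1*1) = -2*(3 - 1) = -2*2 = -4)
h(p) = 6
y(m) = sqrt(2)/sqrt(m) (y(m) = sqrt(2*m)/m = (sqrt(2)*sqrt(m))/m = sqrt(2)/sqrt(m))
T(a) = -4 - 8*a (T(a) = -4 + 2*(a*(-4)) = -4 + 2*(-4*a) = -4 - 8*a)
D(Y, A) = A + Y
y(224) + D(T(13), h(13)) = sqrt(2)/sqrt(224) + (6 + (-4 - 8*13)) = sqrt(2)*(sqrt(14)/56) + (6 + (-4 - 104)) = sqrt(7)/28 + (6 - 108) = sqrt(7)/28 - 102 = -102 + sqrt(7)/28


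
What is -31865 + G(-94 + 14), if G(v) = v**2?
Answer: -25465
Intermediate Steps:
-31865 + G(-94 + 14) = -31865 + (-94 + 14)**2 = -31865 + (-80)**2 = -31865 + 6400 = -25465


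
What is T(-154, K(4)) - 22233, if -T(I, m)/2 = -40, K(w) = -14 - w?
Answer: -22153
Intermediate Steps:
T(I, m) = 80 (T(I, m) = -2*(-40) = 80)
T(-154, K(4)) - 22233 = 80 - 22233 = -22153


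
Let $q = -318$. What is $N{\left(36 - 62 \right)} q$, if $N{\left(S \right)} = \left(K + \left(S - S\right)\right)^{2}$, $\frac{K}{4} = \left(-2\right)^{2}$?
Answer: $-81408$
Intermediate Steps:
$K = 16$ ($K = 4 \left(-2\right)^{2} = 4 \cdot 4 = 16$)
$N{\left(S \right)} = 256$ ($N{\left(S \right)} = \left(16 + \left(S - S\right)\right)^{2} = \left(16 + 0\right)^{2} = 16^{2} = 256$)
$N{\left(36 - 62 \right)} q = 256 \left(-318\right) = -81408$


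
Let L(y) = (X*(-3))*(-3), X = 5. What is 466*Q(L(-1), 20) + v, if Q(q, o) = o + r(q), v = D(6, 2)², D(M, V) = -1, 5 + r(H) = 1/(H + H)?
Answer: 314828/45 ≈ 6996.2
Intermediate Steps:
r(H) = -5 + 1/(2*H) (r(H) = -5 + 1/(H + H) = -5 + 1/(2*H))
v = 1 (v = (-1)² = 1)
L(y) = 45 (L(y) = (5*(-3))*(-3) = -15*(-3) = 45)
Q(q, o) = -5 + o + 1/(2*q) (Q(q, o) = o + (-5 + 1/(2*q)) = -5 + o + 1/(2*q))
466*Q(L(-1), 20) + v = 466*(-5 + 20 + (½)/45) + 1 = 466*(-5 + 20 + (½)*(1/45)) + 1 = 466*(-5 + 20 + 1/90) + 1 = 466*(1351/90) + 1 = 314783/45 + 1 = 314828/45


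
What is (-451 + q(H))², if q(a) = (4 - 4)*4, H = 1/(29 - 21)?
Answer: 203401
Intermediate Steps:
H = ⅛ (H = 1/8 = ⅛ ≈ 0.12500)
q(a) = 0 (q(a) = 0*4 = 0)
(-451 + q(H))² = (-451 + 0)² = (-451)² = 203401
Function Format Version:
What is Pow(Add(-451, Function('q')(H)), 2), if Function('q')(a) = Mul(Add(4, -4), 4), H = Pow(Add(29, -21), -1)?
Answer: 203401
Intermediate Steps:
H = Rational(1, 8) (H = Pow(8, -1) = Rational(1, 8) ≈ 0.12500)
Function('q')(a) = 0 (Function('q')(a) = Mul(0, 4) = 0)
Pow(Add(-451, Function('q')(H)), 2) = Pow(Add(-451, 0), 2) = Pow(-451, 2) = 203401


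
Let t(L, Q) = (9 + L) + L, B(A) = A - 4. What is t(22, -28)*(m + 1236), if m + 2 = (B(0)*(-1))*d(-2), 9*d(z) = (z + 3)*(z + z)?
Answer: 587770/9 ≈ 65308.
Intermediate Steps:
d(z) = 2*z*(3 + z)/9 (d(z) = ((z + 3)*(z + z))/9 = ((3 + z)*(2*z))/9 = (2*z*(3 + z))/9 = 2*z*(3 + z)/9)
B(A) = -4 + A
t(L, Q) = 9 + 2*L
m = -34/9 (m = -2 + ((-4 + 0)*(-1))*((2/9)*(-2)*(3 - 2)) = -2 + (-4*(-1))*((2/9)*(-2)*1) = -2 + 4*(-4/9) = -2 - 16/9 = -34/9 ≈ -3.7778)
t(22, -28)*(m + 1236) = (9 + 2*22)*(-34/9 + 1236) = (9 + 44)*(11090/9) = 53*(11090/9) = 587770/9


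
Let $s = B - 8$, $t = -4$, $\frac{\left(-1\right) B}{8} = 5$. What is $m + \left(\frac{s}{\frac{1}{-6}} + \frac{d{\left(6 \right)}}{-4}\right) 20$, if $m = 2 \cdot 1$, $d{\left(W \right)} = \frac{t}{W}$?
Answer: $\frac{17296}{3} \approx 5765.3$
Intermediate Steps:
$B = -40$ ($B = \left(-8\right) 5 = -40$)
$d{\left(W \right)} = - \frac{4}{W}$
$m = 2$
$s = -48$ ($s = -40 - 8 = -48$)
$m + \left(\frac{s}{\frac{1}{-6}} + \frac{d{\left(6 \right)}}{-4}\right) 20 = 2 + \left(- \frac{48}{\frac{1}{-6}} + \frac{\left(-4\right) \frac{1}{6}}{-4}\right) 20 = 2 + \left(- \frac{48}{- \frac{1}{6}} + \left(-4\right) \frac{1}{6} \left(- \frac{1}{4}\right)\right) 20 = 2 + \left(\left(-48\right) \left(-6\right) - - \frac{1}{6}\right) 20 = 2 + \left(288 + \frac{1}{6}\right) 20 = 2 + \frac{1729}{6} \cdot 20 = 2 + \frac{17290}{3} = \frac{17296}{3}$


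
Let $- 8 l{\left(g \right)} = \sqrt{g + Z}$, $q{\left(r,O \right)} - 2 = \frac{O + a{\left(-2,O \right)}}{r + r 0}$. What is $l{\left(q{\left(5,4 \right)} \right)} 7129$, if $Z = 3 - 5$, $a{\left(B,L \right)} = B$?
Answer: $- \frac{7129 \sqrt{10}}{40} \approx -563.6$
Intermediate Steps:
$q{\left(r,O \right)} = 2 + \frac{-2 + O}{r}$ ($q{\left(r,O \right)} = 2 + \frac{O - 2}{r + r 0} = 2 + \frac{-2 + O}{r + 0} = 2 + \frac{-2 + O}{r}$)
$Z = -2$ ($Z = 3 - 5 = -2$)
$l{\left(g \right)} = - \frac{\sqrt{-2 + g}}{8}$ ($l{\left(g \right)} = - \frac{\sqrt{g - 2}}{8} = - \frac{\sqrt{-2 + g}}{8}$)
$l{\left(q{\left(5,4 \right)} \right)} 7129 = - \frac{\sqrt{-2 + \frac{-2 + 4 + 2 \cdot 5}{5}}}{8} \cdot 7129 = - \frac{\sqrt{-2 + \frac{-2 + 4 + 10}{5}}}{8} \cdot 7129 = - \frac{\sqrt{-2 + \frac{1}{5} \cdot 12}}{8} \cdot 7129 = - \frac{\sqrt{-2 + \frac{12}{5}}}{8} \cdot 7129 = - \frac{\sqrt{\frac{2}{5}}}{8} \cdot 7129 = - \frac{\frac{1}{5} \sqrt{10}}{8} \cdot 7129 = - \frac{\sqrt{10}}{40} \cdot 7129 = - \frac{7129 \sqrt{10}}{40}$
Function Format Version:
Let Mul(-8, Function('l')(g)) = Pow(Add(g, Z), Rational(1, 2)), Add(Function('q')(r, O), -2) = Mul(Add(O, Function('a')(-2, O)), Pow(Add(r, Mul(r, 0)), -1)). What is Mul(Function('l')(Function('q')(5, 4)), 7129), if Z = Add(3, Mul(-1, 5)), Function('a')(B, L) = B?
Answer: Mul(Rational(-7129, 40), Pow(10, Rational(1, 2))) ≈ -563.60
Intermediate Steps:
Function('q')(r, O) = Add(2, Mul(Pow(r, -1), Add(-2, O))) (Function('q')(r, O) = Add(2, Mul(Add(O, -2), Pow(Add(r, Mul(r, 0)), -1))) = Add(2, Mul(Add(-2, O), Pow(Add(r, 0), -1))) = Add(2, Mul(Add(-2, O), Pow(r, -1))) = Add(2, Mul(Pow(r, -1), Add(-2, O))))
Z = -2 (Z = Add(3, -5) = -2)
Function('l')(g) = Mul(Rational(-1, 8), Pow(Add(-2, g), Rational(1, 2))) (Function('l')(g) = Mul(Rational(-1, 8), Pow(Add(g, -2), Rational(1, 2))) = Mul(Rational(-1, 8), Pow(Add(-2, g), Rational(1, 2))))
Mul(Function('l')(Function('q')(5, 4)), 7129) = Mul(Mul(Rational(-1, 8), Pow(Add(-2, Mul(Pow(5, -1), Add(-2, 4, Mul(2, 5)))), Rational(1, 2))), 7129) = Mul(Mul(Rational(-1, 8), Pow(Add(-2, Mul(Rational(1, 5), Add(-2, 4, 10))), Rational(1, 2))), 7129) = Mul(Mul(Rational(-1, 8), Pow(Add(-2, Mul(Rational(1, 5), 12)), Rational(1, 2))), 7129) = Mul(Mul(Rational(-1, 8), Pow(Add(-2, Rational(12, 5)), Rational(1, 2))), 7129) = Mul(Mul(Rational(-1, 8), Pow(Rational(2, 5), Rational(1, 2))), 7129) = Mul(Mul(Rational(-1, 8), Mul(Rational(1, 5), Pow(10, Rational(1, 2)))), 7129) = Mul(Mul(Rational(-1, 40), Pow(10, Rational(1, 2))), 7129) = Mul(Rational(-7129, 40), Pow(10, Rational(1, 2)))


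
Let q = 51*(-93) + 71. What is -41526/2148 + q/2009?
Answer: -15576865/719222 ≈ -21.658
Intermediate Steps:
q = -4672 (q = -4743 + 71 = -4672)
-41526/2148 + q/2009 = -41526/2148 - 4672/2009 = -41526*1/2148 - 4672*1/2009 = -6921/358 - 4672/2009 = -15576865/719222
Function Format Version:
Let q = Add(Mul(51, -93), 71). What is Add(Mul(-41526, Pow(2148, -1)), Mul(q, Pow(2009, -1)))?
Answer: Rational(-15576865, 719222) ≈ -21.658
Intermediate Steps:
q = -4672 (q = Add(-4743, 71) = -4672)
Add(Mul(-41526, Pow(2148, -1)), Mul(q, Pow(2009, -1))) = Add(Mul(-41526, Pow(2148, -1)), Mul(-4672, Pow(2009, -1))) = Add(Mul(-41526, Rational(1, 2148)), Mul(-4672, Rational(1, 2009))) = Add(Rational(-6921, 358), Rational(-4672, 2009)) = Rational(-15576865, 719222)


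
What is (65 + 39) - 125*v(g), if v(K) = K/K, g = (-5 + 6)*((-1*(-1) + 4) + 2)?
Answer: -21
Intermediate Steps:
g = 7 (g = 1*((1 + 4) + 2) = 1*(5 + 2) = 1*7 = 7)
v(K) = 1
(65 + 39) - 125*v(g) = (65 + 39) - 125*1 = 104 - 125 = -21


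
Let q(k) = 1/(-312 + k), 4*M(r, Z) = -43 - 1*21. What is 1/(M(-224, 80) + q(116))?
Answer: -196/3137 ≈ -0.062480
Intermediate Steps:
M(r, Z) = -16 (M(r, Z) = (-43 - 1*21)/4 = (-43 - 21)/4 = (1/4)*(-64) = -16)
1/(M(-224, 80) + q(116)) = 1/(-16 + 1/(-312 + 116)) = 1/(-16 + 1/(-196)) = 1/(-16 - 1/196) = 1/(-3137/196) = -196/3137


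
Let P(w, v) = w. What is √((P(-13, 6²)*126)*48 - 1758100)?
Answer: 2*I*√459181 ≈ 1355.3*I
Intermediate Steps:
√((P(-13, 6²)*126)*48 - 1758100) = √(-13*126*48 - 1758100) = √(-1638*48 - 1758100) = √(-78624 - 1758100) = √(-1836724) = 2*I*√459181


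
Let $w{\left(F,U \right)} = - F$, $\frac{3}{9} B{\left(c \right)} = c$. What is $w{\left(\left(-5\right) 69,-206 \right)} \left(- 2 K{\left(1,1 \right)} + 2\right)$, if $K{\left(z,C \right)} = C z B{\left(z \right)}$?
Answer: $-1380$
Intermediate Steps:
$B{\left(c \right)} = 3 c$
$K{\left(z,C \right)} = 3 C z^{2}$ ($K{\left(z,C \right)} = C z 3 z = 3 C z^{2}$)
$w{\left(\left(-5\right) 69,-206 \right)} \left(- 2 K{\left(1,1 \right)} + 2\right) = - \left(-5\right) 69 \left(- 2 \cdot 3 \cdot 1 \cdot 1^{2} + 2\right) = \left(-1\right) \left(-345\right) \left(- 2 \cdot 3 \cdot 1 \cdot 1 + 2\right) = 345 \left(\left(-2\right) 3 + 2\right) = 345 \left(-6 + 2\right) = 345 \left(-4\right) = -1380$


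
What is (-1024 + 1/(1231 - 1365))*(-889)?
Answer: 121985913/134 ≈ 9.1034e+5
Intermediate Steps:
(-1024 + 1/(1231 - 1365))*(-889) = (-1024 + 1/(-134))*(-889) = (-1024 - 1/134)*(-889) = -137217/134*(-889) = 121985913/134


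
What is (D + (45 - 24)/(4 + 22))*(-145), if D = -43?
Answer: 159065/26 ≈ 6117.9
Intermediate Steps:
(D + (45 - 24)/(4 + 22))*(-145) = (-43 + (45 - 24)/(4 + 22))*(-145) = (-43 + 21/26)*(-145) = -1097/26*(-145) = 159065/26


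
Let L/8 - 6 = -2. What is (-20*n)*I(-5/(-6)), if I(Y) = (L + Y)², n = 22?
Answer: -4268990/9 ≈ -4.7433e+5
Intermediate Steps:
L = 32 (L = 48 + 8*(-2) = 48 - 16 = 32)
I(Y) = (32 + Y)²
(-20*n)*I(-5/(-6)) = (-20*22)*(32 - 5/(-6))² = -440*(32 - 5*(-⅙))² = -440*(32 + ⅚)² = -440*(197/6)² = -440*38809/36 = -4268990/9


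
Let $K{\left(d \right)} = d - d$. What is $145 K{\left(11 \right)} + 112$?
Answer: $112$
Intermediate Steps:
$K{\left(d \right)} = 0$
$145 K{\left(11 \right)} + 112 = 145 \cdot 0 + 112 = 0 + 112 = 112$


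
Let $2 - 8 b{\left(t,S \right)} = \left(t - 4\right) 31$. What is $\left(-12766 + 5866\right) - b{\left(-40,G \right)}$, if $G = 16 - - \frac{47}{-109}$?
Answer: $- \frac{28283}{4} \approx -7070.8$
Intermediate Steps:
$G = \frac{1697}{109}$ ($G = 16 - \left(-47\right) \left(- \frac{1}{109}\right) = 16 - \frac{47}{109} = \frac{1697}{109} \approx 15.569$)
$b{\left(t,S \right)} = \frac{63}{4} - \frac{31 t}{8}$ ($b{\left(t,S \right)} = \frac{1}{4} - \frac{\left(t - 4\right) 31}{8} = \frac{1}{4} - \frac{\left(-4 + t\right) 31}{8} = \frac{1}{4} - \frac{-124 + 31 t}{8} = \frac{1}{4} - \left(- \frac{31}{2} + \frac{31 t}{8}\right) = \frac{63}{4} - \frac{31 t}{8}$)
$\left(-12766 + 5866\right) - b{\left(-40,G \right)} = \left(-12766 + 5866\right) - \left(\frac{63}{4} - -155\right) = -6900 - \left(\frac{63}{4} + 155\right) = -6900 - \frac{683}{4} = - \frac{28283}{4}$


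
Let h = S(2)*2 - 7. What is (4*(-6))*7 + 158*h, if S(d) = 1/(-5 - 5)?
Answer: -6528/5 ≈ -1305.6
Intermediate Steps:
S(d) = -⅒ (S(d) = 1/(-10) = -⅒)
h = -36/5 (h = -⅒*2 - 7 = -⅕ - 7 = -36/5 ≈ -7.2000)
(4*(-6))*7 + 158*h = (4*(-6))*7 + 158*(-36/5) = -24*7 - 5688/5 = -168 - 5688/5 = -6528/5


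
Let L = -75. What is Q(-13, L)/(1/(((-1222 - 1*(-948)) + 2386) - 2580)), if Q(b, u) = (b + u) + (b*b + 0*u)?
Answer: -37908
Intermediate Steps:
Q(b, u) = b + u + b² (Q(b, u) = (b + u) + (b² + 0) = (b + u) + b² = b + u + b²)
Q(-13, L)/(1/(((-1222 - 1*(-948)) + 2386) - 2580)) = (-13 - 75 + (-13)²)/(1/(((-1222 - 1*(-948)) + 2386) - 2580)) = (-13 - 75 + 169)/(1/(((-1222 + 948) + 2386) - 2580)) = 81/(1/((-274 + 2386) - 2580)) = 81/(1/(2112 - 2580)) = 81/(1/(-468)) = 81/(-1/468) = 81*(-468) = -37908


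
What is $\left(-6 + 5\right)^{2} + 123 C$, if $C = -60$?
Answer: $-7379$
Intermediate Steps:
$\left(-6 + 5\right)^{2} + 123 C = \left(-6 + 5\right)^{2} + 123 \left(-60\right) = \left(-1\right)^{2} - 7380 = 1 - 7380 = -7379$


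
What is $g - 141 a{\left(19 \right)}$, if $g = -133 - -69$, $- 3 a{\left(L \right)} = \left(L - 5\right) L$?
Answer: $12438$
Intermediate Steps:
$a{\left(L \right)} = - \frac{L \left(-5 + L\right)}{3}$ ($a{\left(L \right)} = - \frac{\left(L - 5\right) L}{3} = - \frac{\left(-5 + L\right) L}{3} = - \frac{L \left(-5 + L\right)}{3}$)
$g = -64$ ($g = -133 + 69 = -64$)
$g - 141 a{\left(19 \right)} = -64 - 141 \cdot \frac{1}{3} \cdot 19 \left(5 - 19\right) = -64 - 141 \cdot \frac{1}{3} \cdot 19 \left(-14\right) = -64 - -12502 = -64 + 12502 = 12438$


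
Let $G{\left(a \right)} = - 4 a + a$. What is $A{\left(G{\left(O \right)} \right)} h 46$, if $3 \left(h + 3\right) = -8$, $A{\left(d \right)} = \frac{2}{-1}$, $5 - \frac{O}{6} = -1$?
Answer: $\frac{1564}{3} \approx 521.33$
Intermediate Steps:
$O = 36$ ($O = 30 - -6 = 30 + 6 = 36$)
$G{\left(a \right)} = - 3 a$
$A{\left(d \right)} = -2$ ($A{\left(d \right)} = 2 \left(-1\right) = -2$)
$h = - \frac{17}{3}$ ($h = -3 + \frac{1}{3} \left(-8\right) = -3 - \frac{8}{3} = - \frac{17}{3} \approx -5.6667$)
$A{\left(G{\left(O \right)} \right)} h 46 = \left(-2\right) \left(- \frac{17}{3}\right) 46 = \frac{34}{3} \cdot 46 = \frac{1564}{3}$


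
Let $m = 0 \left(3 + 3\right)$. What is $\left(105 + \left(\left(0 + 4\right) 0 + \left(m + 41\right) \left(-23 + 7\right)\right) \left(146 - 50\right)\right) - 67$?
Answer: $-62938$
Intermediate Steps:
$m = 0$ ($m = 0 \cdot 6 = 0$)
$\left(105 + \left(\left(0 + 4\right) 0 + \left(m + 41\right) \left(-23 + 7\right)\right) \left(146 - 50\right)\right) - 67 = \left(105 + \left(\left(0 + 4\right) 0 + \left(0 + 41\right) \left(-23 + 7\right)\right) \left(146 - 50\right)\right) - 67 = \left(105 + \left(4 \cdot 0 + 41 \left(-16\right)\right) 96\right) - 67 = \left(105 + \left(0 - 656\right) 96\right) - 67 = \left(105 - 62976\right) - 67 = -62871 - 67 = -62938$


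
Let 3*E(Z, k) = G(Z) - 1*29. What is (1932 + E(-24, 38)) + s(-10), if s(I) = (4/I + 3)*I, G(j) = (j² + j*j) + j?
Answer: 6817/3 ≈ 2272.3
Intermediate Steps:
G(j) = j + 2*j² (G(j) = (j² + j²) + j = 2*j² + j = j + 2*j²)
s(I) = I*(3 + 4/I) (s(I) = (3 + 4/I)*I = I*(3 + 4/I))
E(Z, k) = -29/3 + Z*(1 + 2*Z)/3 (E(Z, k) = (Z*(1 + 2*Z) - 1*29)/3 = (Z*(1 + 2*Z) - 29)/3 = (-29 + Z*(1 + 2*Z))/3 = -29/3 + Z*(1 + 2*Z)/3)
(1932 + E(-24, 38)) + s(-10) = (1932 + (-29/3 + (⅓)*(-24)*(1 + 2*(-24)))) + (4 + 3*(-10)) = (1932 + (-29/3 + (⅓)*(-24)*(1 - 48))) + (4 - 30) = (1932 + (-29/3 + (⅓)*(-24)*(-47))) - 26 = (1932 + (-29/3 + 376)) - 26 = (1932 + 1099/3) - 26 = 6895/3 - 26 = 6817/3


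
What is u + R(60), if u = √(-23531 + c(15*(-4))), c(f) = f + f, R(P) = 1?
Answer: 1 + I*√23651 ≈ 1.0 + 153.79*I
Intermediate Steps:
c(f) = 2*f
u = I*√23651 (u = √(-23531 + 2*(15*(-4))) = √(-23531 + 2*(-60)) = √(-23531 - 120) = √(-23651) = I*√23651 ≈ 153.79*I)
u + R(60) = I*√23651 + 1 = 1 + I*√23651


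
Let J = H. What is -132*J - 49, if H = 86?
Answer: -11401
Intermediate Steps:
J = 86
-132*J - 49 = -132*86 - 49 = -11352 - 49 = -11401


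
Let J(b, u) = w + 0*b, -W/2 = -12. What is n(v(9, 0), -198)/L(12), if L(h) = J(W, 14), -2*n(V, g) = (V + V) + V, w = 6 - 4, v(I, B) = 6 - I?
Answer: 9/4 ≈ 2.2500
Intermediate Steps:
W = 24 (W = -2*(-12) = 24)
w = 2
n(V, g) = -3*V/2 (n(V, g) = -((V + V) + V)/2 = -(2*V + V)/2 = -3*V/2)
J(b, u) = 2 (J(b, u) = 2 + 0*b = 2 + 0 = 2)
L(h) = 2
n(v(9, 0), -198)/L(12) = -3*(6 - 1*9)/2/2 = -3*(6 - 9)/2*(½) = -3/2*(-3)*(½) = (9/2)*(½) = 9/4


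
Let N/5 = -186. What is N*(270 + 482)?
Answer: -699360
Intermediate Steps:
N = -930 (N = 5*(-186) = -930)
N*(270 + 482) = -930*(270 + 482) = -930*752 = -699360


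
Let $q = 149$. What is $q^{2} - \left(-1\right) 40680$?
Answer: $62881$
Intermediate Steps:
$q^{2} - \left(-1\right) 40680 = 149^{2} - \left(-1\right) 40680 = 22201 - -40680 = 22201 + 40680 = 62881$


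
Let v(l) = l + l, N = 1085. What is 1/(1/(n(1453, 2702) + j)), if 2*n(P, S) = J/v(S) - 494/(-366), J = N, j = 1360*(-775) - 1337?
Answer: -298187360975/282552 ≈ -1.0553e+6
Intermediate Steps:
j = -1055337 (j = -1054000 - 1337 = -1055337)
J = 1085
v(l) = 2*l
n(P, S) = 247/366 + 1085/(4*S) (n(P, S) = (1085/((2*S)) - 494/(-366))/2 = (1085*(1/(2*S)) - 494*(-1/366))/2 = (1085/(2*S) + 247/183)/2 = (247/183 + 1085/(2*S))/2 = 247/366 + 1085/(4*S))
1/(1/(n(1453, 2702) + j)) = 1/(1/((1/732)*(198555 + 494*2702)/2702 - 1055337)) = 1/(1/((1/732)*(1/2702)*(198555 + 1334788) - 1055337)) = 1/(1/((1/732)*(1/2702)*1533343 - 1055337)) = 1/(1/(219049/282552 - 1055337)) = 1/(1/(-298187360975/282552)) = 1/(-282552/298187360975) = -298187360975/282552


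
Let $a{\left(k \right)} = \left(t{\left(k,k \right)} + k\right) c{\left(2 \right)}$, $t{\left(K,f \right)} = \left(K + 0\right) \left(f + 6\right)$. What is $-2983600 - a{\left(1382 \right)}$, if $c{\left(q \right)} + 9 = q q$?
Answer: $6614390$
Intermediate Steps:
$t{\left(K,f \right)} = K \left(6 + f\right)$
$c{\left(q \right)} = -9 + q^{2}$ ($c{\left(q \right)} = -9 + q q = -9 + q^{2}$)
$a{\left(k \right)} = - 5 k - 5 k \left(6 + k\right)$ ($a{\left(k \right)} = \left(k \left(6 + k\right) + k\right) \left(-9 + 2^{2}\right) = \left(k + k \left(6 + k\right)\right) \left(-9 + 4\right) = \left(k + k \left(6 + k\right)\right) \left(-5\right) = - 5 k - 5 k \left(6 + k\right)$)
$-2983600 - a{\left(1382 \right)} = -2983600 - 5 \cdot 1382 \left(-7 - 1382\right) = -2983600 - 5 \cdot 1382 \left(-1389\right) = -2983600 - -9597990 = -2983600 + 9597990 = 6614390$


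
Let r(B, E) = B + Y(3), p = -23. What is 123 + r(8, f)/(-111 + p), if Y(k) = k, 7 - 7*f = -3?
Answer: 16471/134 ≈ 122.92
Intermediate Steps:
f = 10/7 (f = 1 - 1/7*(-3) = 1 + 3/7 = 10/7 ≈ 1.4286)
r(B, E) = 3 + B (r(B, E) = B + 3 = 3 + B)
123 + r(8, f)/(-111 + p) = 123 + (3 + 8)/(-111 - 23) = 123 + 11/(-134) = 123 + 11*(-1/134) = 123 - 11/134 = 16471/134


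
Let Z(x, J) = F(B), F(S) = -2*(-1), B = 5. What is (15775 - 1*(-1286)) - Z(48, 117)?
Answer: 17059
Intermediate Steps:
F(S) = 2
Z(x, J) = 2
(15775 - 1*(-1286)) - Z(48, 117) = (15775 - 1*(-1286)) - 1*2 = (15775 + 1286) - 2 = 17061 - 2 = 17059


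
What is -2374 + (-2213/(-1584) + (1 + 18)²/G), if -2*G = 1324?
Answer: -1244251105/524304 ≈ -2373.1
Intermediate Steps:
G = -662 (G = -½*1324 = -662)
-2374 + (-2213/(-1584) + (1 + 18)²/G) = -2374 + (-2213/(-1584) + (1 + 18)²/(-662)) = -2374 + (-2213*(-1/1584) + 19²*(-1/662)) = -2374 + (2213/1584 + 361*(-1/662)) = -2374 + (2213/1584 - 361/662) = -2374 + 446591/524304 = -1244251105/524304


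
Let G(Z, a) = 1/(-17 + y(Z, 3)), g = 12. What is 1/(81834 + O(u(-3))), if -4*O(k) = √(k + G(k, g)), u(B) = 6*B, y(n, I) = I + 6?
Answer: 10474752/857190855313 + 8*I*√290/857190855313 ≈ 1.222e-5 + 1.5893e-10*I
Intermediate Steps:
y(n, I) = 6 + I
G(Z, a) = -⅛ (G(Z, a) = 1/(-17 + (6 + 3)) = 1/(-17 + 9) = 1/(-8) = -⅛)
O(k) = -√(-⅛ + k)/4 (O(k) = -√(k - ⅛)/4 = -√(-⅛ + k)/4)
1/(81834 + O(u(-3))) = 1/(81834 - √(-2 + 16*(6*(-3)))/16) = 1/(81834 - √(-2 + 16*(-18))/16) = 1/(81834 - √(-2 - 288)/16) = 1/(81834 - I*√290/16)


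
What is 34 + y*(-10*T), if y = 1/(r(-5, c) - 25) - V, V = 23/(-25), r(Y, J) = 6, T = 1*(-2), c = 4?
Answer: 4878/95 ≈ 51.347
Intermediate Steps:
T = -2
V = -23/25 (V = 23*(-1/25) = -23/25 ≈ -0.92000)
y = 412/475 (y = 1/(6 - 25) - 1*(-23/25) = 1/(-19) + 23/25 = -1/19 + 23/25 = 412/475 ≈ 0.86737)
34 + y*(-10*T) = 34 + 412*(-10*(-2))/475 = 34 + (412/475)*20 = 34 + 1648/95 = 4878/95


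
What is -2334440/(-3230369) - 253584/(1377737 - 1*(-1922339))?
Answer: 1721164881236/2665115802011 ≈ 0.64581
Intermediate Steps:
-2334440/(-3230369) - 253584/(1377737 - 1*(-1922339)) = -2334440*(-1/3230369) - 253584/(1377737 + 1922339) = 2334440/3230369 - 253584/3300076 = 2334440/3230369 - 253584*1/3300076 = 2334440/3230369 - 63396/825019 = 1721164881236/2665115802011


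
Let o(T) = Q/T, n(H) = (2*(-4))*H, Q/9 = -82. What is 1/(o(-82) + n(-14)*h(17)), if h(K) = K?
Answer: 1/1913 ≈ 0.00052274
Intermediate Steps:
Q = -738 (Q = 9*(-82) = -738)
n(H) = -8*H
o(T) = -738/T
1/(o(-82) + n(-14)*h(17)) = 1/(-738/(-82) - 8*(-14)*17) = 1/(-738*(-1/82) + 112*17) = 1/(9 + 1904) = 1/1913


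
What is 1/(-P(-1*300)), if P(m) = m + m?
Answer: 1/600 ≈ 0.0016667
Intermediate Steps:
P(m) = 2*m
1/(-P(-1*300)) = 1/(-2*(-1*300)) = 1/(-2*(-300)) = 1/(-1*(-600)) = 1/600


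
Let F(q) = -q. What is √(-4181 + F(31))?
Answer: 18*I*√13 ≈ 64.9*I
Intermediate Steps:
√(-4181 + F(31)) = √(-4181 - 1*31) = √(-4181 - 31) = √(-4212) = 18*I*√13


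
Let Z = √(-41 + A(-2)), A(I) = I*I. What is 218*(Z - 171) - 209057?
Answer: -246335 + 218*I*√37 ≈ -2.4634e+5 + 1326.0*I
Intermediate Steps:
A(I) = I²
Z = I*√37 (Z = √(-41 + (-2)²) = √(-41 + 4) = √(-37) = I*√37 ≈ 6.0828*I)
218*(Z - 171) - 209057 = 218*(I*√37 - 171) - 209057 = 218*(-171 + I*√37) - 209057 = (-37278 + 218*I*√37) - 209057 = -246335 + 218*I*√37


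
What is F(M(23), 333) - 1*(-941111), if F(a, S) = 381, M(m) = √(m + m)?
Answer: 941492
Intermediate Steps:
M(m) = √2*√m (M(m) = √(2*m) = √2*√m)
F(M(23), 333) - 1*(-941111) = 381 - 1*(-941111) = 381 + 941111 = 941492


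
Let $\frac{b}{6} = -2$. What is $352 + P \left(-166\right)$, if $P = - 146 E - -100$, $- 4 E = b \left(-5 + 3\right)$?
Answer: $-161664$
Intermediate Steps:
$b = -12$ ($b = 6 \left(-2\right) = -12$)
$E = -6$ ($E = - \frac{\left(-12\right) \left(-5 + 3\right)}{4} = - \frac{\left(-12\right) \left(-2\right)}{4} = \left(- \frac{1}{4}\right) 24 = -6$)
$P = 976$ ($P = \left(-146\right) \left(-6\right) - -100 = 876 + 100 = 976$)
$352 + P \left(-166\right) = 352 + 976 \left(-166\right) = 352 - 162016 = -161664$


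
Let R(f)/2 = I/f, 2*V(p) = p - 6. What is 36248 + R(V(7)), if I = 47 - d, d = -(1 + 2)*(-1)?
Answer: 36424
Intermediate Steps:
V(p) = -3 + p/2 (V(p) = (p - 6)/2 = (-6 + p)/2 = -3 + p/2)
d = 3 (d = -3*(-1) = -1*(-3) = 3)
I = 44 (I = 47 - 1*3 = 47 - 3 = 44)
R(f) = 88/f (R(f) = 2*(44/f) = 88/f)
36248 + R(V(7)) = 36248 + 88/(-3 + (½)*7) = 36248 + 88/(-3 + 7/2) = 36248 + 88/(½) = 36248 + 88*2 = 36248 + 176 = 36424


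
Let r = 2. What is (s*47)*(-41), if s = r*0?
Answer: 0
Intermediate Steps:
s = 0 (s = 2*0 = 0)
(s*47)*(-41) = (0*47)*(-41) = 0*(-41) = 0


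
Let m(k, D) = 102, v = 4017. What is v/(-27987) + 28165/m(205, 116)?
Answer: 262614707/951558 ≈ 275.98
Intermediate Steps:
v/(-27987) + 28165/m(205, 116) = 4017/(-27987) + 28165/102 = 4017*(-1/27987) + 28165*(1/102) = -1339/9329 + 28165/102 = 262614707/951558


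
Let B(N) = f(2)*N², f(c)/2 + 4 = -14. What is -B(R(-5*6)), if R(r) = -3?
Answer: 324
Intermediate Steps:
f(c) = -36 (f(c) = -8 + 2*(-14) = -8 - 28 = -36)
B(N) = -36*N²
-B(R(-5*6)) = -(-36)*(-3)² = -(-36)*9 = -1*(-324) = 324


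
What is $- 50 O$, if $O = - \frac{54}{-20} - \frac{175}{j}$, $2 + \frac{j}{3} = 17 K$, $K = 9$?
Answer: $- \frac{52405}{453} \approx -115.68$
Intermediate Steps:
$j = 453$ ($j = -6 + 3 \cdot 17 \cdot 9 = -6 + 3 \cdot 153 = -6 + 459 = 453$)
$O = \frac{10481}{4530}$ ($O = - \frac{54}{-20} - \frac{175}{453} = \left(-54\right) \left(- \frac{1}{20}\right) - \frac{175}{453} = \frac{27}{10} - \frac{175}{453} = \frac{10481}{4530} \approx 2.3137$)
$- 50 O = \left(-50\right) \frac{10481}{4530} = - \frac{52405}{453}$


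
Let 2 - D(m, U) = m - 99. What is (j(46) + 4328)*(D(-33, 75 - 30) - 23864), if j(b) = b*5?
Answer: -108161340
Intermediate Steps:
j(b) = 5*b
D(m, U) = 101 - m (D(m, U) = 2 - (m - 99) = 2 - (-99 + m) = 2 + (99 - m) = 101 - m)
(j(46) + 4328)*(D(-33, 75 - 30) - 23864) = (5*46 + 4328)*((101 - 1*(-33)) - 23864) = (230 + 4328)*((101 + 33) - 23864) = 4558*(134 - 23864) = 4558*(-23730) = -108161340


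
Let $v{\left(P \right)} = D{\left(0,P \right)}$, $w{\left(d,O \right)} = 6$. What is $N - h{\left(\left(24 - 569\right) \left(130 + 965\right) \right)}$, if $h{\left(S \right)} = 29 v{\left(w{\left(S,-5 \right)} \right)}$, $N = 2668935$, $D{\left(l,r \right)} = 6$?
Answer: $2668761$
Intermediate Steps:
$v{\left(P \right)} = 6$
$h{\left(S \right)} = 174$ ($h{\left(S \right)} = 29 \cdot 6 = 174$)
$N - h{\left(\left(24 - 569\right) \left(130 + 965\right) \right)} = 2668935 - 174 = 2668761$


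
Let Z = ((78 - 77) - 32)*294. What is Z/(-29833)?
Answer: 9114/29833 ≈ 0.30550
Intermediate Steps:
Z = -9114 (Z = (1 - 32)*294 = -31*294 = -9114)
Z/(-29833) = -9114/(-29833) = -9114*(-1/29833) = 9114/29833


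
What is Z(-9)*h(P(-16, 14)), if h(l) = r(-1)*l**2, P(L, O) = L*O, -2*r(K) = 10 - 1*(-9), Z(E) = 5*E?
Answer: 21450240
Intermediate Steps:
r(K) = -19/2 (r(K) = -(10 - 1*(-9))/2 = -(10 + 9)/2 = -1/2*19 = -19/2)
h(l) = -19*l**2/2
Z(-9)*h(P(-16, 14)) = (5*(-9))*(-19*(-16*14)**2/2) = -(-855)*(-224)**2/2 = -(-855)*50176/2 = -45*(-476672) = 21450240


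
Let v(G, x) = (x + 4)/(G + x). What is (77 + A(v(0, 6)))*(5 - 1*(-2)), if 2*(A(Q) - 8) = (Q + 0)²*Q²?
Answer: 100765/162 ≈ 622.01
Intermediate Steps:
v(G, x) = (4 + x)/(G + x)
A(Q) = 8 + Q⁴/2 (A(Q) = 8 + ((Q + 0)²*Q²)/2 = 8 + (Q²*Q²)/2 = 8 + Q⁴/2)
(77 + A(v(0, 6)))*(5 - 1*(-2)) = (77 + (8 + ((4 + 6)/(0 + 6))⁴/2))*(5 - 1*(-2)) = (77 + (8 + (10/6)⁴/2))*(5 + 2) = (77 + (8 + ((⅙)*10)⁴/2))*7 = (77 + (8 + (5/3)⁴/2))*7 = (77 + (8 + (½)*(625/81)))*7 = (77 + (8 + 625/162))*7 = (77 + 1921/162)*7 = (14395/162)*7 = 100765/162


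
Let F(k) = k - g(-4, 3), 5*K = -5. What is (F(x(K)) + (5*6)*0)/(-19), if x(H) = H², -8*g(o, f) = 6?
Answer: -7/76 ≈ -0.092105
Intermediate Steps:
K = -1 (K = (⅕)*(-5) = -1)
g(o, f) = -¾ (g(o, f) = -⅛*6 = -¾)
F(k) = ¾ + k (F(k) = k - 1*(-¾) = k + ¾ = ¾ + k)
(F(x(K)) + (5*6)*0)/(-19) = ((¾ + (-1)²) + (5*6)*0)/(-19) = ((¾ + 1) + 30*0)*(-1/19) = (7/4 + 0)*(-1/19) = (7/4)*(-1/19) = -7/76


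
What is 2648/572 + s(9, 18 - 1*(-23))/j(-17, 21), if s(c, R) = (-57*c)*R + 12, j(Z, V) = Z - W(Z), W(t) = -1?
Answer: 3016595/2288 ≈ 1318.4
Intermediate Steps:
j(Z, V) = 1 + Z (j(Z, V) = Z - 1*(-1) = Z + 1 = 1 + Z)
s(c, R) = 12 - 57*R*c (s(c, R) = -57*R*c + 12 = 12 - 57*R*c)
2648/572 + s(9, 18 - 1*(-23))/j(-17, 21) = 2648/572 + (12 - 57*(18 - 1*(-23))*9)/(1 - 17) = 2648*(1/572) + (12 - 57*(18 + 23)*9)/(-16) = 662/143 + (12 - 57*41*9)*(-1/16) = 662/143 + (12 - 21033)*(-1/16) = 662/143 - 21021*(-1/16) = 662/143 + 21021/16 = 3016595/2288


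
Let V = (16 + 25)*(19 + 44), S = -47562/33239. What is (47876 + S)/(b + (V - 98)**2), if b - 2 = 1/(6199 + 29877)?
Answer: 57407839884952/7404900965280467 ≈ 0.0077527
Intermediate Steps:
S = -47562/33239 (S = -47562*1/33239 = -47562/33239 ≈ -1.4309)
V = 2583 (V = 41*63 = 2583)
b = 72153/36076 (b = 2 + 1/(6199 + 29877) = 2 + 1/36076 = 72153/36076 ≈ 2.0000)
(47876 + S)/(b + (V - 98)**2) = (47876 - 47562/33239)/(72153/36076 + (2583 - 98)**2) = 1591302802/(33239*(72153/36076 + 2485**2)) = 1591302802/(33239*(72153/36076 + 6175225)) = 1591302802/(33239*(222777489253/36076)) = (1591302802/33239)*(36076/222777489253) = 57407839884952/7404900965280467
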